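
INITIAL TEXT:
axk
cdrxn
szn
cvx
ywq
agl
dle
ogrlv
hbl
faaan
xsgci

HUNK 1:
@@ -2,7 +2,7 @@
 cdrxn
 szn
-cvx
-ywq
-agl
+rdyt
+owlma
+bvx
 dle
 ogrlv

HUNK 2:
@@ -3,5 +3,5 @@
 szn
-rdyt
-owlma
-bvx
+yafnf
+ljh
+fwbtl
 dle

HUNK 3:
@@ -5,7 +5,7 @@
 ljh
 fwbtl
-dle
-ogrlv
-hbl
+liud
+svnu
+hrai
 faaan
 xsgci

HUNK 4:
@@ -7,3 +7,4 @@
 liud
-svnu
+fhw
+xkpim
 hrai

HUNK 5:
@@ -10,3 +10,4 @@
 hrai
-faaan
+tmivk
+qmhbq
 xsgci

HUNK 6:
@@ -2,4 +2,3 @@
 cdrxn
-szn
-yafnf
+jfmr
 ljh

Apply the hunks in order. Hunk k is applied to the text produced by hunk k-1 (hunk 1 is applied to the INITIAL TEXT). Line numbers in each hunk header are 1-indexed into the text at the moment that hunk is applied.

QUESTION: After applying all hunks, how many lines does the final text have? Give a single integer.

Answer: 12

Derivation:
Hunk 1: at line 2 remove [cvx,ywq,agl] add [rdyt,owlma,bvx] -> 11 lines: axk cdrxn szn rdyt owlma bvx dle ogrlv hbl faaan xsgci
Hunk 2: at line 3 remove [rdyt,owlma,bvx] add [yafnf,ljh,fwbtl] -> 11 lines: axk cdrxn szn yafnf ljh fwbtl dle ogrlv hbl faaan xsgci
Hunk 3: at line 5 remove [dle,ogrlv,hbl] add [liud,svnu,hrai] -> 11 lines: axk cdrxn szn yafnf ljh fwbtl liud svnu hrai faaan xsgci
Hunk 4: at line 7 remove [svnu] add [fhw,xkpim] -> 12 lines: axk cdrxn szn yafnf ljh fwbtl liud fhw xkpim hrai faaan xsgci
Hunk 5: at line 10 remove [faaan] add [tmivk,qmhbq] -> 13 lines: axk cdrxn szn yafnf ljh fwbtl liud fhw xkpim hrai tmivk qmhbq xsgci
Hunk 6: at line 2 remove [szn,yafnf] add [jfmr] -> 12 lines: axk cdrxn jfmr ljh fwbtl liud fhw xkpim hrai tmivk qmhbq xsgci
Final line count: 12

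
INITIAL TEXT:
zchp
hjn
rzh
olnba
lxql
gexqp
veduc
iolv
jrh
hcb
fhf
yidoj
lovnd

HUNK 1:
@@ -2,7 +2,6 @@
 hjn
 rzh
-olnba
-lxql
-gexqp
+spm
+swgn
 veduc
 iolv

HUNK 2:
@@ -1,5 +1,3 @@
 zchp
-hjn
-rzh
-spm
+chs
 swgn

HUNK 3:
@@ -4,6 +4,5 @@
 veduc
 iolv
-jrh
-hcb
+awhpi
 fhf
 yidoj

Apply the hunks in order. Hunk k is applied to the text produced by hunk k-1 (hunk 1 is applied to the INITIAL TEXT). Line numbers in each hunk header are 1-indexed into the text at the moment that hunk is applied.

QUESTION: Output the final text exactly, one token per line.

Answer: zchp
chs
swgn
veduc
iolv
awhpi
fhf
yidoj
lovnd

Derivation:
Hunk 1: at line 2 remove [olnba,lxql,gexqp] add [spm,swgn] -> 12 lines: zchp hjn rzh spm swgn veduc iolv jrh hcb fhf yidoj lovnd
Hunk 2: at line 1 remove [hjn,rzh,spm] add [chs] -> 10 lines: zchp chs swgn veduc iolv jrh hcb fhf yidoj lovnd
Hunk 3: at line 4 remove [jrh,hcb] add [awhpi] -> 9 lines: zchp chs swgn veduc iolv awhpi fhf yidoj lovnd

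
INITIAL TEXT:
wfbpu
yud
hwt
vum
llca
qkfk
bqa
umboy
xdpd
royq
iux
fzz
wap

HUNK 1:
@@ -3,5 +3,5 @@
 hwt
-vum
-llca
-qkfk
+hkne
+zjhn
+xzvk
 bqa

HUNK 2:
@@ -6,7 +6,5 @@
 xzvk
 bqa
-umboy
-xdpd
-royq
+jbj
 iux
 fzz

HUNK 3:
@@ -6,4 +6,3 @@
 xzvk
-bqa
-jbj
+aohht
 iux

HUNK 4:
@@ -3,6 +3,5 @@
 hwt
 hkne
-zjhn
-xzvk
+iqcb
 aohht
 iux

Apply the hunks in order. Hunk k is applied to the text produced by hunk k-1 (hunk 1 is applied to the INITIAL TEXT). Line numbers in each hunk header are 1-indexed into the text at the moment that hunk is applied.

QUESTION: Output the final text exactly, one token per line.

Answer: wfbpu
yud
hwt
hkne
iqcb
aohht
iux
fzz
wap

Derivation:
Hunk 1: at line 3 remove [vum,llca,qkfk] add [hkne,zjhn,xzvk] -> 13 lines: wfbpu yud hwt hkne zjhn xzvk bqa umboy xdpd royq iux fzz wap
Hunk 2: at line 6 remove [umboy,xdpd,royq] add [jbj] -> 11 lines: wfbpu yud hwt hkne zjhn xzvk bqa jbj iux fzz wap
Hunk 3: at line 6 remove [bqa,jbj] add [aohht] -> 10 lines: wfbpu yud hwt hkne zjhn xzvk aohht iux fzz wap
Hunk 4: at line 3 remove [zjhn,xzvk] add [iqcb] -> 9 lines: wfbpu yud hwt hkne iqcb aohht iux fzz wap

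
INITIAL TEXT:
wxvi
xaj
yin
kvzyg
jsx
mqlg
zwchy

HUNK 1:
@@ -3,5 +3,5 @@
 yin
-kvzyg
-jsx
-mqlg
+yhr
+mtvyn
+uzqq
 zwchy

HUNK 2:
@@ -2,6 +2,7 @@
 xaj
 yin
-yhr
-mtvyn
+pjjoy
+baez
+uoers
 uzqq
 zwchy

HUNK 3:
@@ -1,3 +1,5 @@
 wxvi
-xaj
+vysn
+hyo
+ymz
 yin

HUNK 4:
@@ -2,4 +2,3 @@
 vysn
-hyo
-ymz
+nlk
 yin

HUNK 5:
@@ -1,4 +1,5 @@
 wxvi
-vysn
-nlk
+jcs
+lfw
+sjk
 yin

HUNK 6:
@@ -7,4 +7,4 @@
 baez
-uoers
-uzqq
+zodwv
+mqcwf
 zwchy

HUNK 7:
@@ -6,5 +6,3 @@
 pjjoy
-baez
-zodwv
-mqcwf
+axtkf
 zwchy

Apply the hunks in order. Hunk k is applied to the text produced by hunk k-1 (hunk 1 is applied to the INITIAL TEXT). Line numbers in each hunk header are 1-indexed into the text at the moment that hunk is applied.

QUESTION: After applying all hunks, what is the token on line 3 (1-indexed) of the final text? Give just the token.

Answer: lfw

Derivation:
Hunk 1: at line 3 remove [kvzyg,jsx,mqlg] add [yhr,mtvyn,uzqq] -> 7 lines: wxvi xaj yin yhr mtvyn uzqq zwchy
Hunk 2: at line 2 remove [yhr,mtvyn] add [pjjoy,baez,uoers] -> 8 lines: wxvi xaj yin pjjoy baez uoers uzqq zwchy
Hunk 3: at line 1 remove [xaj] add [vysn,hyo,ymz] -> 10 lines: wxvi vysn hyo ymz yin pjjoy baez uoers uzqq zwchy
Hunk 4: at line 2 remove [hyo,ymz] add [nlk] -> 9 lines: wxvi vysn nlk yin pjjoy baez uoers uzqq zwchy
Hunk 5: at line 1 remove [vysn,nlk] add [jcs,lfw,sjk] -> 10 lines: wxvi jcs lfw sjk yin pjjoy baez uoers uzqq zwchy
Hunk 6: at line 7 remove [uoers,uzqq] add [zodwv,mqcwf] -> 10 lines: wxvi jcs lfw sjk yin pjjoy baez zodwv mqcwf zwchy
Hunk 7: at line 6 remove [baez,zodwv,mqcwf] add [axtkf] -> 8 lines: wxvi jcs lfw sjk yin pjjoy axtkf zwchy
Final line 3: lfw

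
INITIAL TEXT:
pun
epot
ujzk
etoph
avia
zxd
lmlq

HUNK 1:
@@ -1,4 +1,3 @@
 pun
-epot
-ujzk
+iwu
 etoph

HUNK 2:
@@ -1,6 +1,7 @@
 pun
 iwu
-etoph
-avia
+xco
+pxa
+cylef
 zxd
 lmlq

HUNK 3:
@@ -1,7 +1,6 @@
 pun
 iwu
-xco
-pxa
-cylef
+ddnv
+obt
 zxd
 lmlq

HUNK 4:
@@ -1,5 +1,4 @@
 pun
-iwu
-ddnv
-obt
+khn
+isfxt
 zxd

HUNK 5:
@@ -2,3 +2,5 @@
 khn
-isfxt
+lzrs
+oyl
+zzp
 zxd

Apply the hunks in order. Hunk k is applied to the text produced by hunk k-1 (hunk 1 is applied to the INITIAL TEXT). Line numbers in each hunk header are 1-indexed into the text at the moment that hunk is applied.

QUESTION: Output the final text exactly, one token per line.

Answer: pun
khn
lzrs
oyl
zzp
zxd
lmlq

Derivation:
Hunk 1: at line 1 remove [epot,ujzk] add [iwu] -> 6 lines: pun iwu etoph avia zxd lmlq
Hunk 2: at line 1 remove [etoph,avia] add [xco,pxa,cylef] -> 7 lines: pun iwu xco pxa cylef zxd lmlq
Hunk 3: at line 1 remove [xco,pxa,cylef] add [ddnv,obt] -> 6 lines: pun iwu ddnv obt zxd lmlq
Hunk 4: at line 1 remove [iwu,ddnv,obt] add [khn,isfxt] -> 5 lines: pun khn isfxt zxd lmlq
Hunk 5: at line 2 remove [isfxt] add [lzrs,oyl,zzp] -> 7 lines: pun khn lzrs oyl zzp zxd lmlq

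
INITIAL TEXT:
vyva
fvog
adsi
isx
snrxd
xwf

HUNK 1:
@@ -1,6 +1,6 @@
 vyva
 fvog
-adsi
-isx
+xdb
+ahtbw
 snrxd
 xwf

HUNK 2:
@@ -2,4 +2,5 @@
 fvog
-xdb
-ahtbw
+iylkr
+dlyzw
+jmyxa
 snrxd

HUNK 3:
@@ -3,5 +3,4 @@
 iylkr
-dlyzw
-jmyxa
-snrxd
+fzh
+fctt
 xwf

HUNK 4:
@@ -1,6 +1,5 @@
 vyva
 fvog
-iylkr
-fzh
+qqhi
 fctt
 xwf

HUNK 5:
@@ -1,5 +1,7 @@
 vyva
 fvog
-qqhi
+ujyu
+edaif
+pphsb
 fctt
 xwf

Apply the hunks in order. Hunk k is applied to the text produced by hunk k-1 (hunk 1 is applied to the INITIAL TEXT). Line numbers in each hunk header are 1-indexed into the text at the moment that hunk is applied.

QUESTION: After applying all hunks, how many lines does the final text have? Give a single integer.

Answer: 7

Derivation:
Hunk 1: at line 1 remove [adsi,isx] add [xdb,ahtbw] -> 6 lines: vyva fvog xdb ahtbw snrxd xwf
Hunk 2: at line 2 remove [xdb,ahtbw] add [iylkr,dlyzw,jmyxa] -> 7 lines: vyva fvog iylkr dlyzw jmyxa snrxd xwf
Hunk 3: at line 3 remove [dlyzw,jmyxa,snrxd] add [fzh,fctt] -> 6 lines: vyva fvog iylkr fzh fctt xwf
Hunk 4: at line 1 remove [iylkr,fzh] add [qqhi] -> 5 lines: vyva fvog qqhi fctt xwf
Hunk 5: at line 1 remove [qqhi] add [ujyu,edaif,pphsb] -> 7 lines: vyva fvog ujyu edaif pphsb fctt xwf
Final line count: 7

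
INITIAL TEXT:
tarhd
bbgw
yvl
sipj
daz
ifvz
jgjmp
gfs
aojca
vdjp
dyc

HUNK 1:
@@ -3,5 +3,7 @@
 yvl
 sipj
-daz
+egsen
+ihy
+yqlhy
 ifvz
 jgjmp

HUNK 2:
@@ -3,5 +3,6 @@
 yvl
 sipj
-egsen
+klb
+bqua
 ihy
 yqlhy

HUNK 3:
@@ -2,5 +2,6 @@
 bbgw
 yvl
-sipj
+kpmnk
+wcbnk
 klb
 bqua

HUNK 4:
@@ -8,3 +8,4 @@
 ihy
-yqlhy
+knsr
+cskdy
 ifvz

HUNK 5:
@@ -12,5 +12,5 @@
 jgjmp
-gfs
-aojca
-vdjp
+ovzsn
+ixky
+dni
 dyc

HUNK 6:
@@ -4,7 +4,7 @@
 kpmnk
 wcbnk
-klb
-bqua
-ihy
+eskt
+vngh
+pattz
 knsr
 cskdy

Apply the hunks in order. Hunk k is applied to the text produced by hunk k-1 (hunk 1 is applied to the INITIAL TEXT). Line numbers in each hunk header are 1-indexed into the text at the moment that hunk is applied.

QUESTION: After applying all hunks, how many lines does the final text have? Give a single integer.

Hunk 1: at line 3 remove [daz] add [egsen,ihy,yqlhy] -> 13 lines: tarhd bbgw yvl sipj egsen ihy yqlhy ifvz jgjmp gfs aojca vdjp dyc
Hunk 2: at line 3 remove [egsen] add [klb,bqua] -> 14 lines: tarhd bbgw yvl sipj klb bqua ihy yqlhy ifvz jgjmp gfs aojca vdjp dyc
Hunk 3: at line 2 remove [sipj] add [kpmnk,wcbnk] -> 15 lines: tarhd bbgw yvl kpmnk wcbnk klb bqua ihy yqlhy ifvz jgjmp gfs aojca vdjp dyc
Hunk 4: at line 8 remove [yqlhy] add [knsr,cskdy] -> 16 lines: tarhd bbgw yvl kpmnk wcbnk klb bqua ihy knsr cskdy ifvz jgjmp gfs aojca vdjp dyc
Hunk 5: at line 12 remove [gfs,aojca,vdjp] add [ovzsn,ixky,dni] -> 16 lines: tarhd bbgw yvl kpmnk wcbnk klb bqua ihy knsr cskdy ifvz jgjmp ovzsn ixky dni dyc
Hunk 6: at line 4 remove [klb,bqua,ihy] add [eskt,vngh,pattz] -> 16 lines: tarhd bbgw yvl kpmnk wcbnk eskt vngh pattz knsr cskdy ifvz jgjmp ovzsn ixky dni dyc
Final line count: 16

Answer: 16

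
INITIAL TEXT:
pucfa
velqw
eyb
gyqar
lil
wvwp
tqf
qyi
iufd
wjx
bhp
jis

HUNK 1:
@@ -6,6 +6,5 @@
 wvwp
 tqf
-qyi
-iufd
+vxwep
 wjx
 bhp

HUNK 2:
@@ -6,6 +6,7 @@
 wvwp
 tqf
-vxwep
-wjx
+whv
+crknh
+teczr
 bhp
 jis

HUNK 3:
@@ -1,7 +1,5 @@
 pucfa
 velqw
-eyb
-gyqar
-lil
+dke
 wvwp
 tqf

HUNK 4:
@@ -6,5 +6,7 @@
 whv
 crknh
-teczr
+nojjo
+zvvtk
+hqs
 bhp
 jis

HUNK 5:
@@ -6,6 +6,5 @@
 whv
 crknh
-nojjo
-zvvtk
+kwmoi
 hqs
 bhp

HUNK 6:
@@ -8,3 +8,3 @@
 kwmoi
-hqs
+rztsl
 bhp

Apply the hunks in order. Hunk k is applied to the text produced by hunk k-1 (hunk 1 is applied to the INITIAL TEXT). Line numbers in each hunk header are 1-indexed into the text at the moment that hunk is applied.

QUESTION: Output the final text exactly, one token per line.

Answer: pucfa
velqw
dke
wvwp
tqf
whv
crknh
kwmoi
rztsl
bhp
jis

Derivation:
Hunk 1: at line 6 remove [qyi,iufd] add [vxwep] -> 11 lines: pucfa velqw eyb gyqar lil wvwp tqf vxwep wjx bhp jis
Hunk 2: at line 6 remove [vxwep,wjx] add [whv,crknh,teczr] -> 12 lines: pucfa velqw eyb gyqar lil wvwp tqf whv crknh teczr bhp jis
Hunk 3: at line 1 remove [eyb,gyqar,lil] add [dke] -> 10 lines: pucfa velqw dke wvwp tqf whv crknh teczr bhp jis
Hunk 4: at line 6 remove [teczr] add [nojjo,zvvtk,hqs] -> 12 lines: pucfa velqw dke wvwp tqf whv crknh nojjo zvvtk hqs bhp jis
Hunk 5: at line 6 remove [nojjo,zvvtk] add [kwmoi] -> 11 lines: pucfa velqw dke wvwp tqf whv crknh kwmoi hqs bhp jis
Hunk 6: at line 8 remove [hqs] add [rztsl] -> 11 lines: pucfa velqw dke wvwp tqf whv crknh kwmoi rztsl bhp jis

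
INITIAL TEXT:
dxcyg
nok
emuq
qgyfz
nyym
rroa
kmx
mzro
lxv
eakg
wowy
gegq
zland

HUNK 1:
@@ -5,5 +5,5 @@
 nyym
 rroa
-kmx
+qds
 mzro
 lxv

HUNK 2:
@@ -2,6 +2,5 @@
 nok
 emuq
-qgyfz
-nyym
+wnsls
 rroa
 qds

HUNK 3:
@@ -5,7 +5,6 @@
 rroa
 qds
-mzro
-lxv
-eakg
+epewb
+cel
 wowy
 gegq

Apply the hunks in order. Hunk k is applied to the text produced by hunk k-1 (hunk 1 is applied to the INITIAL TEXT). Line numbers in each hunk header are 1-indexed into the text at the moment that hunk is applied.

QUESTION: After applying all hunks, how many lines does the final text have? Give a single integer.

Answer: 11

Derivation:
Hunk 1: at line 5 remove [kmx] add [qds] -> 13 lines: dxcyg nok emuq qgyfz nyym rroa qds mzro lxv eakg wowy gegq zland
Hunk 2: at line 2 remove [qgyfz,nyym] add [wnsls] -> 12 lines: dxcyg nok emuq wnsls rroa qds mzro lxv eakg wowy gegq zland
Hunk 3: at line 5 remove [mzro,lxv,eakg] add [epewb,cel] -> 11 lines: dxcyg nok emuq wnsls rroa qds epewb cel wowy gegq zland
Final line count: 11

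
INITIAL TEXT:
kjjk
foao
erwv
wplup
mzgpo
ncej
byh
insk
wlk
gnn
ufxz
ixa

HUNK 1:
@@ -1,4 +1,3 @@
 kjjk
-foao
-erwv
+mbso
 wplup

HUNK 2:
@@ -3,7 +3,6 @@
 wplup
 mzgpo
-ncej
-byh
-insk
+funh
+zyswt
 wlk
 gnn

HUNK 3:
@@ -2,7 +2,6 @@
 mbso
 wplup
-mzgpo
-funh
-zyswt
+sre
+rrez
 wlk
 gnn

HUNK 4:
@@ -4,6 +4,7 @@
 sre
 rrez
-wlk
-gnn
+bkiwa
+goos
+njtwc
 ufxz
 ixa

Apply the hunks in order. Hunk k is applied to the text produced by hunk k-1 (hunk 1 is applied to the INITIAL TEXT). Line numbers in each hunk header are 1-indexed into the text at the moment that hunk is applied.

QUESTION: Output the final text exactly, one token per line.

Hunk 1: at line 1 remove [foao,erwv] add [mbso] -> 11 lines: kjjk mbso wplup mzgpo ncej byh insk wlk gnn ufxz ixa
Hunk 2: at line 3 remove [ncej,byh,insk] add [funh,zyswt] -> 10 lines: kjjk mbso wplup mzgpo funh zyswt wlk gnn ufxz ixa
Hunk 3: at line 2 remove [mzgpo,funh,zyswt] add [sre,rrez] -> 9 lines: kjjk mbso wplup sre rrez wlk gnn ufxz ixa
Hunk 4: at line 4 remove [wlk,gnn] add [bkiwa,goos,njtwc] -> 10 lines: kjjk mbso wplup sre rrez bkiwa goos njtwc ufxz ixa

Answer: kjjk
mbso
wplup
sre
rrez
bkiwa
goos
njtwc
ufxz
ixa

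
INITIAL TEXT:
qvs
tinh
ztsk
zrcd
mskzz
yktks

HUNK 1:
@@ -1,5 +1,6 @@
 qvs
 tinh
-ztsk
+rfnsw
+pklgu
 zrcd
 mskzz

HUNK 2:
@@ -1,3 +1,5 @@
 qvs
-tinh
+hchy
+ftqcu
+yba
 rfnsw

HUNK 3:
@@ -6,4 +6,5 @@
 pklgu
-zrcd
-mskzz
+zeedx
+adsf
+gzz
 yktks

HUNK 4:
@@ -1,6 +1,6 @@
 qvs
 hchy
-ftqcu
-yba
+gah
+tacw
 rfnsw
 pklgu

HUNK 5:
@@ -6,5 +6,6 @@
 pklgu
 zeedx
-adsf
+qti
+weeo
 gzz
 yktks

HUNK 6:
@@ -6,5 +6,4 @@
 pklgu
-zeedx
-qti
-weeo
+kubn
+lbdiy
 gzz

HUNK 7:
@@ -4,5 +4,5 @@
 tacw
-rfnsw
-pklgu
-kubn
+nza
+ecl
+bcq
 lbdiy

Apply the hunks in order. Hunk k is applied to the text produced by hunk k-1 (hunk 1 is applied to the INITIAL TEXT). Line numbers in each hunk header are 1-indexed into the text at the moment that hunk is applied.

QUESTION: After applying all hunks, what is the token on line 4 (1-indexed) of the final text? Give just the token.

Answer: tacw

Derivation:
Hunk 1: at line 1 remove [ztsk] add [rfnsw,pklgu] -> 7 lines: qvs tinh rfnsw pklgu zrcd mskzz yktks
Hunk 2: at line 1 remove [tinh] add [hchy,ftqcu,yba] -> 9 lines: qvs hchy ftqcu yba rfnsw pklgu zrcd mskzz yktks
Hunk 3: at line 6 remove [zrcd,mskzz] add [zeedx,adsf,gzz] -> 10 lines: qvs hchy ftqcu yba rfnsw pklgu zeedx adsf gzz yktks
Hunk 4: at line 1 remove [ftqcu,yba] add [gah,tacw] -> 10 lines: qvs hchy gah tacw rfnsw pklgu zeedx adsf gzz yktks
Hunk 5: at line 6 remove [adsf] add [qti,weeo] -> 11 lines: qvs hchy gah tacw rfnsw pklgu zeedx qti weeo gzz yktks
Hunk 6: at line 6 remove [zeedx,qti,weeo] add [kubn,lbdiy] -> 10 lines: qvs hchy gah tacw rfnsw pklgu kubn lbdiy gzz yktks
Hunk 7: at line 4 remove [rfnsw,pklgu,kubn] add [nza,ecl,bcq] -> 10 lines: qvs hchy gah tacw nza ecl bcq lbdiy gzz yktks
Final line 4: tacw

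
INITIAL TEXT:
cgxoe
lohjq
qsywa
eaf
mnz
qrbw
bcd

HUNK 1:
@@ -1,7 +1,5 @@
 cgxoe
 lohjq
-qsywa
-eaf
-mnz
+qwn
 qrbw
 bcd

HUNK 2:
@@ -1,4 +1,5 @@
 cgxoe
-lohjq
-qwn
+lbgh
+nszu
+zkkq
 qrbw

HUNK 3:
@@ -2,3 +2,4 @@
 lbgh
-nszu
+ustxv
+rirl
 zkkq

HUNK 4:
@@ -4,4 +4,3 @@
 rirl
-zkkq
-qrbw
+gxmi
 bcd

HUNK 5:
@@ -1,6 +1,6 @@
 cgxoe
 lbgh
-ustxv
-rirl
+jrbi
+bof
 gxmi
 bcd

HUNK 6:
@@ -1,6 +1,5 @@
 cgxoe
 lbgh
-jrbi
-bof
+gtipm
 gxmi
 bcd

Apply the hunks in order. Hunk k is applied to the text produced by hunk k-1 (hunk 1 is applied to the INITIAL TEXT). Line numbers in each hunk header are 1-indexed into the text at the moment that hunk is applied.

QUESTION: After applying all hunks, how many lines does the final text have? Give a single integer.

Hunk 1: at line 1 remove [qsywa,eaf,mnz] add [qwn] -> 5 lines: cgxoe lohjq qwn qrbw bcd
Hunk 2: at line 1 remove [lohjq,qwn] add [lbgh,nszu,zkkq] -> 6 lines: cgxoe lbgh nszu zkkq qrbw bcd
Hunk 3: at line 2 remove [nszu] add [ustxv,rirl] -> 7 lines: cgxoe lbgh ustxv rirl zkkq qrbw bcd
Hunk 4: at line 4 remove [zkkq,qrbw] add [gxmi] -> 6 lines: cgxoe lbgh ustxv rirl gxmi bcd
Hunk 5: at line 1 remove [ustxv,rirl] add [jrbi,bof] -> 6 lines: cgxoe lbgh jrbi bof gxmi bcd
Hunk 6: at line 1 remove [jrbi,bof] add [gtipm] -> 5 lines: cgxoe lbgh gtipm gxmi bcd
Final line count: 5

Answer: 5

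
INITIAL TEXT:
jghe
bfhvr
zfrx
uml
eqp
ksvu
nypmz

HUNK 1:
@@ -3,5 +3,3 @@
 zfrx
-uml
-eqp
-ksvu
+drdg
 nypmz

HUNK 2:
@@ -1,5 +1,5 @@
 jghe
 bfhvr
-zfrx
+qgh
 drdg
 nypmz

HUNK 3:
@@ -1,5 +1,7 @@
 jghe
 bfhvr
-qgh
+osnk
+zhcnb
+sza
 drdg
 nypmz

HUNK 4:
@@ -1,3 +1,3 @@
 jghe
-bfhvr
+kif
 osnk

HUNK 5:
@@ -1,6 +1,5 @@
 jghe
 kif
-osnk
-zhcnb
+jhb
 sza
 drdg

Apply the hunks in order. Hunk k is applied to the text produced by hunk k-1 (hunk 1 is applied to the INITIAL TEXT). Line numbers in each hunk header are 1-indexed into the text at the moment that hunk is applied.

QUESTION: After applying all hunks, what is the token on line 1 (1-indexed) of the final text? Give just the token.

Answer: jghe

Derivation:
Hunk 1: at line 3 remove [uml,eqp,ksvu] add [drdg] -> 5 lines: jghe bfhvr zfrx drdg nypmz
Hunk 2: at line 1 remove [zfrx] add [qgh] -> 5 lines: jghe bfhvr qgh drdg nypmz
Hunk 3: at line 1 remove [qgh] add [osnk,zhcnb,sza] -> 7 lines: jghe bfhvr osnk zhcnb sza drdg nypmz
Hunk 4: at line 1 remove [bfhvr] add [kif] -> 7 lines: jghe kif osnk zhcnb sza drdg nypmz
Hunk 5: at line 1 remove [osnk,zhcnb] add [jhb] -> 6 lines: jghe kif jhb sza drdg nypmz
Final line 1: jghe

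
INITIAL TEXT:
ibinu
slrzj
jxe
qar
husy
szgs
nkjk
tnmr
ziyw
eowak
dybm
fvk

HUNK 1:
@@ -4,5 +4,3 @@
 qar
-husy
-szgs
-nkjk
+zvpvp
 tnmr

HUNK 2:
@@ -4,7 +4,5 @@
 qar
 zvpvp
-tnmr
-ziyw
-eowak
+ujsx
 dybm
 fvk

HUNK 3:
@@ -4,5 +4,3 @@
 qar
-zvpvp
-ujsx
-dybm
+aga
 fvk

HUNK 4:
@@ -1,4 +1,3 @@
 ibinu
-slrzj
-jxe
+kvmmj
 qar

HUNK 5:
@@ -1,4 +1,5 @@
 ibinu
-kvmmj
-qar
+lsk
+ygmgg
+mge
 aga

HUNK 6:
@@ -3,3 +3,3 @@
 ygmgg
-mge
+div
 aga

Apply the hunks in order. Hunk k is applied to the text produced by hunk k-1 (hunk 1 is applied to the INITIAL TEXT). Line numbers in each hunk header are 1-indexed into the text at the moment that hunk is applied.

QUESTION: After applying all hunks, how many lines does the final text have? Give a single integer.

Answer: 6

Derivation:
Hunk 1: at line 4 remove [husy,szgs,nkjk] add [zvpvp] -> 10 lines: ibinu slrzj jxe qar zvpvp tnmr ziyw eowak dybm fvk
Hunk 2: at line 4 remove [tnmr,ziyw,eowak] add [ujsx] -> 8 lines: ibinu slrzj jxe qar zvpvp ujsx dybm fvk
Hunk 3: at line 4 remove [zvpvp,ujsx,dybm] add [aga] -> 6 lines: ibinu slrzj jxe qar aga fvk
Hunk 4: at line 1 remove [slrzj,jxe] add [kvmmj] -> 5 lines: ibinu kvmmj qar aga fvk
Hunk 5: at line 1 remove [kvmmj,qar] add [lsk,ygmgg,mge] -> 6 lines: ibinu lsk ygmgg mge aga fvk
Hunk 6: at line 3 remove [mge] add [div] -> 6 lines: ibinu lsk ygmgg div aga fvk
Final line count: 6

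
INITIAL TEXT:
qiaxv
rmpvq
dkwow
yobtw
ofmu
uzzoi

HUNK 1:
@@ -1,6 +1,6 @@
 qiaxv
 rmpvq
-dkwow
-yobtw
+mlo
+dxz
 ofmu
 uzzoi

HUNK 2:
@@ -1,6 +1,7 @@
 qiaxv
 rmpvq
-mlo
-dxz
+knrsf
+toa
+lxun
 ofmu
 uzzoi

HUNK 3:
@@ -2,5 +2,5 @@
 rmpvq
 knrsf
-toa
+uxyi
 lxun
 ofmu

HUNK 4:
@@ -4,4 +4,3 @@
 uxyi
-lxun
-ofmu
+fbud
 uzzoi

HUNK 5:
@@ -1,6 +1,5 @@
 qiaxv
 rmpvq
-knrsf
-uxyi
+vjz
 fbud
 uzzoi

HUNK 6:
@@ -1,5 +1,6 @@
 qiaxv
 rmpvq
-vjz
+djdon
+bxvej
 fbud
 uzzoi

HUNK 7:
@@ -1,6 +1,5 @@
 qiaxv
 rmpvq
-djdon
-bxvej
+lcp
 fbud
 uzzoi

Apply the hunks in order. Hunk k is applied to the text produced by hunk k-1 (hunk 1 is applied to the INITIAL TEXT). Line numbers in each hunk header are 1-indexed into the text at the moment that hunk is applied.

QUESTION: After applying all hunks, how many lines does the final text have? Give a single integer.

Hunk 1: at line 1 remove [dkwow,yobtw] add [mlo,dxz] -> 6 lines: qiaxv rmpvq mlo dxz ofmu uzzoi
Hunk 2: at line 1 remove [mlo,dxz] add [knrsf,toa,lxun] -> 7 lines: qiaxv rmpvq knrsf toa lxun ofmu uzzoi
Hunk 3: at line 2 remove [toa] add [uxyi] -> 7 lines: qiaxv rmpvq knrsf uxyi lxun ofmu uzzoi
Hunk 4: at line 4 remove [lxun,ofmu] add [fbud] -> 6 lines: qiaxv rmpvq knrsf uxyi fbud uzzoi
Hunk 5: at line 1 remove [knrsf,uxyi] add [vjz] -> 5 lines: qiaxv rmpvq vjz fbud uzzoi
Hunk 6: at line 1 remove [vjz] add [djdon,bxvej] -> 6 lines: qiaxv rmpvq djdon bxvej fbud uzzoi
Hunk 7: at line 1 remove [djdon,bxvej] add [lcp] -> 5 lines: qiaxv rmpvq lcp fbud uzzoi
Final line count: 5

Answer: 5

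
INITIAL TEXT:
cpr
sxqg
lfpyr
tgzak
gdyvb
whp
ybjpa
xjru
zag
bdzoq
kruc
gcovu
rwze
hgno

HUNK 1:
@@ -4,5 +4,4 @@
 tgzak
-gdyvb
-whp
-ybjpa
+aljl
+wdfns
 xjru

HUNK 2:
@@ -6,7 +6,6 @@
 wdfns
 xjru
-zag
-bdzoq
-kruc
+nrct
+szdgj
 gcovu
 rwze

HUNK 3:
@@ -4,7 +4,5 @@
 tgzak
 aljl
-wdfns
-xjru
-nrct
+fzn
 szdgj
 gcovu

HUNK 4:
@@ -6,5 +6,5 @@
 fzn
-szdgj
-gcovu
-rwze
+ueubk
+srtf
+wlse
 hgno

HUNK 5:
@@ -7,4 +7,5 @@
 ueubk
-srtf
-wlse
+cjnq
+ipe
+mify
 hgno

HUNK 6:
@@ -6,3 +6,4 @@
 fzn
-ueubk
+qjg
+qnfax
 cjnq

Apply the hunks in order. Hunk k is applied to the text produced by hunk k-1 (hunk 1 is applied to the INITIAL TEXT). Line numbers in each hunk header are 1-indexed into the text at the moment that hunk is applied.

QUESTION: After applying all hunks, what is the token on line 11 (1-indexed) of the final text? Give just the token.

Hunk 1: at line 4 remove [gdyvb,whp,ybjpa] add [aljl,wdfns] -> 13 lines: cpr sxqg lfpyr tgzak aljl wdfns xjru zag bdzoq kruc gcovu rwze hgno
Hunk 2: at line 6 remove [zag,bdzoq,kruc] add [nrct,szdgj] -> 12 lines: cpr sxqg lfpyr tgzak aljl wdfns xjru nrct szdgj gcovu rwze hgno
Hunk 3: at line 4 remove [wdfns,xjru,nrct] add [fzn] -> 10 lines: cpr sxqg lfpyr tgzak aljl fzn szdgj gcovu rwze hgno
Hunk 4: at line 6 remove [szdgj,gcovu,rwze] add [ueubk,srtf,wlse] -> 10 lines: cpr sxqg lfpyr tgzak aljl fzn ueubk srtf wlse hgno
Hunk 5: at line 7 remove [srtf,wlse] add [cjnq,ipe,mify] -> 11 lines: cpr sxqg lfpyr tgzak aljl fzn ueubk cjnq ipe mify hgno
Hunk 6: at line 6 remove [ueubk] add [qjg,qnfax] -> 12 lines: cpr sxqg lfpyr tgzak aljl fzn qjg qnfax cjnq ipe mify hgno
Final line 11: mify

Answer: mify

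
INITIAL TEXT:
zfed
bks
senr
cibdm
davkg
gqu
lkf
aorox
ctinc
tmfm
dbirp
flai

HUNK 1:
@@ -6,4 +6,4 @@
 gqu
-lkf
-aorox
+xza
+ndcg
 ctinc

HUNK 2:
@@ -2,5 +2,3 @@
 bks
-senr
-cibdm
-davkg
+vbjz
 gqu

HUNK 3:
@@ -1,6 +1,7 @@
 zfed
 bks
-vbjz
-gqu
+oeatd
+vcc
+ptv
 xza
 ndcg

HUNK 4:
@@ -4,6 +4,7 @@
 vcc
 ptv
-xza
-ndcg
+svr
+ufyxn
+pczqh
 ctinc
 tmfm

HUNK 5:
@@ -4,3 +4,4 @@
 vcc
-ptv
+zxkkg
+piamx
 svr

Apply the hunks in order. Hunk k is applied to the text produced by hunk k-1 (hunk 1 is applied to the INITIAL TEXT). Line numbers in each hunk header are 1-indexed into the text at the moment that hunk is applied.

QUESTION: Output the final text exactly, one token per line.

Hunk 1: at line 6 remove [lkf,aorox] add [xza,ndcg] -> 12 lines: zfed bks senr cibdm davkg gqu xza ndcg ctinc tmfm dbirp flai
Hunk 2: at line 2 remove [senr,cibdm,davkg] add [vbjz] -> 10 lines: zfed bks vbjz gqu xza ndcg ctinc tmfm dbirp flai
Hunk 3: at line 1 remove [vbjz,gqu] add [oeatd,vcc,ptv] -> 11 lines: zfed bks oeatd vcc ptv xza ndcg ctinc tmfm dbirp flai
Hunk 4: at line 4 remove [xza,ndcg] add [svr,ufyxn,pczqh] -> 12 lines: zfed bks oeatd vcc ptv svr ufyxn pczqh ctinc tmfm dbirp flai
Hunk 5: at line 4 remove [ptv] add [zxkkg,piamx] -> 13 lines: zfed bks oeatd vcc zxkkg piamx svr ufyxn pczqh ctinc tmfm dbirp flai

Answer: zfed
bks
oeatd
vcc
zxkkg
piamx
svr
ufyxn
pczqh
ctinc
tmfm
dbirp
flai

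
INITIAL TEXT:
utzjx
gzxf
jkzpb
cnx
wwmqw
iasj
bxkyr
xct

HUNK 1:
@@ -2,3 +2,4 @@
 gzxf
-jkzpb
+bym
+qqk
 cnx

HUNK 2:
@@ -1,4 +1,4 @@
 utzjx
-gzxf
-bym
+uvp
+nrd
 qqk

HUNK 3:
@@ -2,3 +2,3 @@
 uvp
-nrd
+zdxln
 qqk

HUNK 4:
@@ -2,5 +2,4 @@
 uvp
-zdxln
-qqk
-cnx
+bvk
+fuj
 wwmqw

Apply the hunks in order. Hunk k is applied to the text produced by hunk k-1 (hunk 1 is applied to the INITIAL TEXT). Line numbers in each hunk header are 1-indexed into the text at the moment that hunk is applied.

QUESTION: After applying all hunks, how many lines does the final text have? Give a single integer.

Answer: 8

Derivation:
Hunk 1: at line 2 remove [jkzpb] add [bym,qqk] -> 9 lines: utzjx gzxf bym qqk cnx wwmqw iasj bxkyr xct
Hunk 2: at line 1 remove [gzxf,bym] add [uvp,nrd] -> 9 lines: utzjx uvp nrd qqk cnx wwmqw iasj bxkyr xct
Hunk 3: at line 2 remove [nrd] add [zdxln] -> 9 lines: utzjx uvp zdxln qqk cnx wwmqw iasj bxkyr xct
Hunk 4: at line 2 remove [zdxln,qqk,cnx] add [bvk,fuj] -> 8 lines: utzjx uvp bvk fuj wwmqw iasj bxkyr xct
Final line count: 8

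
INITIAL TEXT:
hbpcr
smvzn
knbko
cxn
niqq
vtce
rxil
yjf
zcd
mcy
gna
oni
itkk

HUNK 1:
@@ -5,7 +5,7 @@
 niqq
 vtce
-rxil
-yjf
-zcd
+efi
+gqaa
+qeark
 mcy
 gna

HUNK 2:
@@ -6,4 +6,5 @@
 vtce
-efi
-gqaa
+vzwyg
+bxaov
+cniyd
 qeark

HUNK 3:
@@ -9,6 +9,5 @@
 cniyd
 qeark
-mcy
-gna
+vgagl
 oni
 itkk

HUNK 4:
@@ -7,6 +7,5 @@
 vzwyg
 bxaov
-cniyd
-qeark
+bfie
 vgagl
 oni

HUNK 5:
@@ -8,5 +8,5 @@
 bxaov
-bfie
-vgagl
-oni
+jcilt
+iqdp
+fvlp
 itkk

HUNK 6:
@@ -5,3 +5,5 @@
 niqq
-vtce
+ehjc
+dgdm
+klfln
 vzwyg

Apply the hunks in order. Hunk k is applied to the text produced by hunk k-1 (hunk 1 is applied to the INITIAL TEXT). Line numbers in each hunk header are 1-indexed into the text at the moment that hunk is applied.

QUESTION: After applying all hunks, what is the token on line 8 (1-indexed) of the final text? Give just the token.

Hunk 1: at line 5 remove [rxil,yjf,zcd] add [efi,gqaa,qeark] -> 13 lines: hbpcr smvzn knbko cxn niqq vtce efi gqaa qeark mcy gna oni itkk
Hunk 2: at line 6 remove [efi,gqaa] add [vzwyg,bxaov,cniyd] -> 14 lines: hbpcr smvzn knbko cxn niqq vtce vzwyg bxaov cniyd qeark mcy gna oni itkk
Hunk 3: at line 9 remove [mcy,gna] add [vgagl] -> 13 lines: hbpcr smvzn knbko cxn niqq vtce vzwyg bxaov cniyd qeark vgagl oni itkk
Hunk 4: at line 7 remove [cniyd,qeark] add [bfie] -> 12 lines: hbpcr smvzn knbko cxn niqq vtce vzwyg bxaov bfie vgagl oni itkk
Hunk 5: at line 8 remove [bfie,vgagl,oni] add [jcilt,iqdp,fvlp] -> 12 lines: hbpcr smvzn knbko cxn niqq vtce vzwyg bxaov jcilt iqdp fvlp itkk
Hunk 6: at line 5 remove [vtce] add [ehjc,dgdm,klfln] -> 14 lines: hbpcr smvzn knbko cxn niqq ehjc dgdm klfln vzwyg bxaov jcilt iqdp fvlp itkk
Final line 8: klfln

Answer: klfln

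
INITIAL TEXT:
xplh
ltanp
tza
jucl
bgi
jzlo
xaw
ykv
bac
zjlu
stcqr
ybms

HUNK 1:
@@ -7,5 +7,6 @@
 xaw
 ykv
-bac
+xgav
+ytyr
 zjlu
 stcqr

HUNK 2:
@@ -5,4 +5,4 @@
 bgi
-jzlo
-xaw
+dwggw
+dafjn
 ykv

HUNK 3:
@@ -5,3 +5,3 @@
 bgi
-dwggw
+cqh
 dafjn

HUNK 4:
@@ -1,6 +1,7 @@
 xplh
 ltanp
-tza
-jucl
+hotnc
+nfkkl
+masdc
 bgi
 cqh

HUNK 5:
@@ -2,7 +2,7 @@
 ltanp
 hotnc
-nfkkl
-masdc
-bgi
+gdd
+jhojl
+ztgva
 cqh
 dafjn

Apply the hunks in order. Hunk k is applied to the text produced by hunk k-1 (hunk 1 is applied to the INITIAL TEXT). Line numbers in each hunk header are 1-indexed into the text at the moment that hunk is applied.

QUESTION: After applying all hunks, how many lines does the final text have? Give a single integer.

Answer: 14

Derivation:
Hunk 1: at line 7 remove [bac] add [xgav,ytyr] -> 13 lines: xplh ltanp tza jucl bgi jzlo xaw ykv xgav ytyr zjlu stcqr ybms
Hunk 2: at line 5 remove [jzlo,xaw] add [dwggw,dafjn] -> 13 lines: xplh ltanp tza jucl bgi dwggw dafjn ykv xgav ytyr zjlu stcqr ybms
Hunk 3: at line 5 remove [dwggw] add [cqh] -> 13 lines: xplh ltanp tza jucl bgi cqh dafjn ykv xgav ytyr zjlu stcqr ybms
Hunk 4: at line 1 remove [tza,jucl] add [hotnc,nfkkl,masdc] -> 14 lines: xplh ltanp hotnc nfkkl masdc bgi cqh dafjn ykv xgav ytyr zjlu stcqr ybms
Hunk 5: at line 2 remove [nfkkl,masdc,bgi] add [gdd,jhojl,ztgva] -> 14 lines: xplh ltanp hotnc gdd jhojl ztgva cqh dafjn ykv xgav ytyr zjlu stcqr ybms
Final line count: 14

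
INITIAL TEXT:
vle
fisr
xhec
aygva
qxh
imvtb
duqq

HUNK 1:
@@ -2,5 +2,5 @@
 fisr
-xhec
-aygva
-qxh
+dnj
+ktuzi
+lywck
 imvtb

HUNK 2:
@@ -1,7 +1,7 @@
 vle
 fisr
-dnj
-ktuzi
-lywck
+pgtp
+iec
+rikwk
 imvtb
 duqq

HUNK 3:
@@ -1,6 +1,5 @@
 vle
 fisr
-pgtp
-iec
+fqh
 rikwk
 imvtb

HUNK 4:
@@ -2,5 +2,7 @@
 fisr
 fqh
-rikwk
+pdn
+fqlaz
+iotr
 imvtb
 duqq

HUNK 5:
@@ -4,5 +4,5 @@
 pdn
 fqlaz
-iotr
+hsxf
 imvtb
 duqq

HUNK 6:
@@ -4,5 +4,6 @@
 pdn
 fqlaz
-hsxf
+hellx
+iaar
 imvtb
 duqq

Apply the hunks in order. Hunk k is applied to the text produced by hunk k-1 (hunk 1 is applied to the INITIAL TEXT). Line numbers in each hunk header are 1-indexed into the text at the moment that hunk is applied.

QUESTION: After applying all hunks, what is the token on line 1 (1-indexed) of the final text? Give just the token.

Hunk 1: at line 2 remove [xhec,aygva,qxh] add [dnj,ktuzi,lywck] -> 7 lines: vle fisr dnj ktuzi lywck imvtb duqq
Hunk 2: at line 1 remove [dnj,ktuzi,lywck] add [pgtp,iec,rikwk] -> 7 lines: vle fisr pgtp iec rikwk imvtb duqq
Hunk 3: at line 1 remove [pgtp,iec] add [fqh] -> 6 lines: vle fisr fqh rikwk imvtb duqq
Hunk 4: at line 2 remove [rikwk] add [pdn,fqlaz,iotr] -> 8 lines: vle fisr fqh pdn fqlaz iotr imvtb duqq
Hunk 5: at line 4 remove [iotr] add [hsxf] -> 8 lines: vle fisr fqh pdn fqlaz hsxf imvtb duqq
Hunk 6: at line 4 remove [hsxf] add [hellx,iaar] -> 9 lines: vle fisr fqh pdn fqlaz hellx iaar imvtb duqq
Final line 1: vle

Answer: vle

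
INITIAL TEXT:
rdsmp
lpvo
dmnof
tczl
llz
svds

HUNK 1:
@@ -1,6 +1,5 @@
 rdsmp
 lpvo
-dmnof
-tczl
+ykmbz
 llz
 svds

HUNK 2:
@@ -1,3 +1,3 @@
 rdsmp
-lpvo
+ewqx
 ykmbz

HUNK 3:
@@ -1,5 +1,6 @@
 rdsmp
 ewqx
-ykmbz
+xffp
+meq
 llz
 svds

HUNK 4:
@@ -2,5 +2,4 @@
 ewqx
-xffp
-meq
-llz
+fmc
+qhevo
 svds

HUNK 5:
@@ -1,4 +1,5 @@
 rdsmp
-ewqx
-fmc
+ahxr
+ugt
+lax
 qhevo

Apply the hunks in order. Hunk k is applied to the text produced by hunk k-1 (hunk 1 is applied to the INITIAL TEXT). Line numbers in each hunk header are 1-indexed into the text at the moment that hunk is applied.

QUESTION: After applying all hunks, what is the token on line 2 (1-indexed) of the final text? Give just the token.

Answer: ahxr

Derivation:
Hunk 1: at line 1 remove [dmnof,tczl] add [ykmbz] -> 5 lines: rdsmp lpvo ykmbz llz svds
Hunk 2: at line 1 remove [lpvo] add [ewqx] -> 5 lines: rdsmp ewqx ykmbz llz svds
Hunk 3: at line 1 remove [ykmbz] add [xffp,meq] -> 6 lines: rdsmp ewqx xffp meq llz svds
Hunk 4: at line 2 remove [xffp,meq,llz] add [fmc,qhevo] -> 5 lines: rdsmp ewqx fmc qhevo svds
Hunk 5: at line 1 remove [ewqx,fmc] add [ahxr,ugt,lax] -> 6 lines: rdsmp ahxr ugt lax qhevo svds
Final line 2: ahxr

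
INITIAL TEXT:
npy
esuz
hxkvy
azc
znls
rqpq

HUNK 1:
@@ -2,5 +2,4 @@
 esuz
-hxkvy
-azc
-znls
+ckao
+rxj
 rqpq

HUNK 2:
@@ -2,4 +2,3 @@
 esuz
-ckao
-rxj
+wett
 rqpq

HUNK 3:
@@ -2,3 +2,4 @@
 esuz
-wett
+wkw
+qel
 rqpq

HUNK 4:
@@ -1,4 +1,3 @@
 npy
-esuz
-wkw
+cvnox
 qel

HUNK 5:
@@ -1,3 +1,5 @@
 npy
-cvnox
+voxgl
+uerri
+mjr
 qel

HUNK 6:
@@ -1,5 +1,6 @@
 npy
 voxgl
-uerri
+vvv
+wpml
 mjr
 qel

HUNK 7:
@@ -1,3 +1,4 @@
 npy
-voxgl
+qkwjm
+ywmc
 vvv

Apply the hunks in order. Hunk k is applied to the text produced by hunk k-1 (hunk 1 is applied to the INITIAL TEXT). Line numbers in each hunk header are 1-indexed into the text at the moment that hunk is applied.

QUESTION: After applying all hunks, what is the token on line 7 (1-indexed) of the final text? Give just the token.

Hunk 1: at line 2 remove [hxkvy,azc,znls] add [ckao,rxj] -> 5 lines: npy esuz ckao rxj rqpq
Hunk 2: at line 2 remove [ckao,rxj] add [wett] -> 4 lines: npy esuz wett rqpq
Hunk 3: at line 2 remove [wett] add [wkw,qel] -> 5 lines: npy esuz wkw qel rqpq
Hunk 4: at line 1 remove [esuz,wkw] add [cvnox] -> 4 lines: npy cvnox qel rqpq
Hunk 5: at line 1 remove [cvnox] add [voxgl,uerri,mjr] -> 6 lines: npy voxgl uerri mjr qel rqpq
Hunk 6: at line 1 remove [uerri] add [vvv,wpml] -> 7 lines: npy voxgl vvv wpml mjr qel rqpq
Hunk 7: at line 1 remove [voxgl] add [qkwjm,ywmc] -> 8 lines: npy qkwjm ywmc vvv wpml mjr qel rqpq
Final line 7: qel

Answer: qel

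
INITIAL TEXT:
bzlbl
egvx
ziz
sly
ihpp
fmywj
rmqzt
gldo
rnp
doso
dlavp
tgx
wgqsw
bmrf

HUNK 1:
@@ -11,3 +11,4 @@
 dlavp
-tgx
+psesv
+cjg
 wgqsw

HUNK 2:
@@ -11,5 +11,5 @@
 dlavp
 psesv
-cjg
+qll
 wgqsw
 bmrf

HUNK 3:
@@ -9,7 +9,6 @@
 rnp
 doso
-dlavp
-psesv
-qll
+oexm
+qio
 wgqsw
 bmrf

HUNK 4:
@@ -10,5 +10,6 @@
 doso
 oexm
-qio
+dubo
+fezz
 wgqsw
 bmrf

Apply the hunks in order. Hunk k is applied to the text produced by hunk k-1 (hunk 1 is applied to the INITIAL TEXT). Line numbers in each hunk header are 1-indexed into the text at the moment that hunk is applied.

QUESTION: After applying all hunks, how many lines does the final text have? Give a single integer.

Hunk 1: at line 11 remove [tgx] add [psesv,cjg] -> 15 lines: bzlbl egvx ziz sly ihpp fmywj rmqzt gldo rnp doso dlavp psesv cjg wgqsw bmrf
Hunk 2: at line 11 remove [cjg] add [qll] -> 15 lines: bzlbl egvx ziz sly ihpp fmywj rmqzt gldo rnp doso dlavp psesv qll wgqsw bmrf
Hunk 3: at line 9 remove [dlavp,psesv,qll] add [oexm,qio] -> 14 lines: bzlbl egvx ziz sly ihpp fmywj rmqzt gldo rnp doso oexm qio wgqsw bmrf
Hunk 4: at line 10 remove [qio] add [dubo,fezz] -> 15 lines: bzlbl egvx ziz sly ihpp fmywj rmqzt gldo rnp doso oexm dubo fezz wgqsw bmrf
Final line count: 15

Answer: 15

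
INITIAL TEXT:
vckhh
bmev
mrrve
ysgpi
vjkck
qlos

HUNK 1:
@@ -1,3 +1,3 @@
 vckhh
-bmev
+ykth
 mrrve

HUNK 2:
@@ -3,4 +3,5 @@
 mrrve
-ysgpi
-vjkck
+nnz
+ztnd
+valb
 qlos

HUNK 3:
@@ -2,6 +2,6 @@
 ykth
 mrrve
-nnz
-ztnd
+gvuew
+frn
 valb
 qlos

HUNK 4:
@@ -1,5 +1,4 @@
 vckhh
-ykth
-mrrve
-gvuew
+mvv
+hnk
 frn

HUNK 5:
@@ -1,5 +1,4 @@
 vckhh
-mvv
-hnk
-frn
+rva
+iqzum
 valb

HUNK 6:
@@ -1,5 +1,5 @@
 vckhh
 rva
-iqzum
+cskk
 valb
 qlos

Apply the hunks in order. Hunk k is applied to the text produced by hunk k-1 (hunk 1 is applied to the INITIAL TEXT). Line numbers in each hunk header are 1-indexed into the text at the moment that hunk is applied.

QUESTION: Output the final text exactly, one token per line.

Hunk 1: at line 1 remove [bmev] add [ykth] -> 6 lines: vckhh ykth mrrve ysgpi vjkck qlos
Hunk 2: at line 3 remove [ysgpi,vjkck] add [nnz,ztnd,valb] -> 7 lines: vckhh ykth mrrve nnz ztnd valb qlos
Hunk 3: at line 2 remove [nnz,ztnd] add [gvuew,frn] -> 7 lines: vckhh ykth mrrve gvuew frn valb qlos
Hunk 4: at line 1 remove [ykth,mrrve,gvuew] add [mvv,hnk] -> 6 lines: vckhh mvv hnk frn valb qlos
Hunk 5: at line 1 remove [mvv,hnk,frn] add [rva,iqzum] -> 5 lines: vckhh rva iqzum valb qlos
Hunk 6: at line 1 remove [iqzum] add [cskk] -> 5 lines: vckhh rva cskk valb qlos

Answer: vckhh
rva
cskk
valb
qlos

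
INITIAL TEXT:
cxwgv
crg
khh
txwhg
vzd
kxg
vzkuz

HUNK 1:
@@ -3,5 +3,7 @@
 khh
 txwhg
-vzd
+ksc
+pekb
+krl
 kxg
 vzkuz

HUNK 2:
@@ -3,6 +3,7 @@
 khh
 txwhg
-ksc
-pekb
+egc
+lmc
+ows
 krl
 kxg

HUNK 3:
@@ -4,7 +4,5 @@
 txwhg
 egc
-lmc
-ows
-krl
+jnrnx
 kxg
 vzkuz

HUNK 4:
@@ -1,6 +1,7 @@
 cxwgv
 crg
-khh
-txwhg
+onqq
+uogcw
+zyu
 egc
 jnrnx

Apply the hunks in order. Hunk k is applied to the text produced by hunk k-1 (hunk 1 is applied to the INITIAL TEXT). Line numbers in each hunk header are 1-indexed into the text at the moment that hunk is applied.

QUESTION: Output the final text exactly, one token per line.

Hunk 1: at line 3 remove [vzd] add [ksc,pekb,krl] -> 9 lines: cxwgv crg khh txwhg ksc pekb krl kxg vzkuz
Hunk 2: at line 3 remove [ksc,pekb] add [egc,lmc,ows] -> 10 lines: cxwgv crg khh txwhg egc lmc ows krl kxg vzkuz
Hunk 3: at line 4 remove [lmc,ows,krl] add [jnrnx] -> 8 lines: cxwgv crg khh txwhg egc jnrnx kxg vzkuz
Hunk 4: at line 1 remove [khh,txwhg] add [onqq,uogcw,zyu] -> 9 lines: cxwgv crg onqq uogcw zyu egc jnrnx kxg vzkuz

Answer: cxwgv
crg
onqq
uogcw
zyu
egc
jnrnx
kxg
vzkuz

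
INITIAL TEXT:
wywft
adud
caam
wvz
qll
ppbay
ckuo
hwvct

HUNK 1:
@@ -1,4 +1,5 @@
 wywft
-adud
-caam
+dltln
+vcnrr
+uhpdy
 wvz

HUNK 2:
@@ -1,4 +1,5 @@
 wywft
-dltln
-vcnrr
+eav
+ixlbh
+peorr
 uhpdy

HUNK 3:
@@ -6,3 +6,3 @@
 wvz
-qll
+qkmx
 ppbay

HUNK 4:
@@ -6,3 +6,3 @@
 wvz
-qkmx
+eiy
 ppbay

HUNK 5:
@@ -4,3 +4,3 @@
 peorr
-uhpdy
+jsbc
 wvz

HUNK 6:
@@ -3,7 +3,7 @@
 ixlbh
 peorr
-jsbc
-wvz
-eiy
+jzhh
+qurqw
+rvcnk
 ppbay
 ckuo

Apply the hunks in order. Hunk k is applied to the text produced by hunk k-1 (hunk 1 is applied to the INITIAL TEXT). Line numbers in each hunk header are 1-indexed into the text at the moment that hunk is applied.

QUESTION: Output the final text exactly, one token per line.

Hunk 1: at line 1 remove [adud,caam] add [dltln,vcnrr,uhpdy] -> 9 lines: wywft dltln vcnrr uhpdy wvz qll ppbay ckuo hwvct
Hunk 2: at line 1 remove [dltln,vcnrr] add [eav,ixlbh,peorr] -> 10 lines: wywft eav ixlbh peorr uhpdy wvz qll ppbay ckuo hwvct
Hunk 3: at line 6 remove [qll] add [qkmx] -> 10 lines: wywft eav ixlbh peorr uhpdy wvz qkmx ppbay ckuo hwvct
Hunk 4: at line 6 remove [qkmx] add [eiy] -> 10 lines: wywft eav ixlbh peorr uhpdy wvz eiy ppbay ckuo hwvct
Hunk 5: at line 4 remove [uhpdy] add [jsbc] -> 10 lines: wywft eav ixlbh peorr jsbc wvz eiy ppbay ckuo hwvct
Hunk 6: at line 3 remove [jsbc,wvz,eiy] add [jzhh,qurqw,rvcnk] -> 10 lines: wywft eav ixlbh peorr jzhh qurqw rvcnk ppbay ckuo hwvct

Answer: wywft
eav
ixlbh
peorr
jzhh
qurqw
rvcnk
ppbay
ckuo
hwvct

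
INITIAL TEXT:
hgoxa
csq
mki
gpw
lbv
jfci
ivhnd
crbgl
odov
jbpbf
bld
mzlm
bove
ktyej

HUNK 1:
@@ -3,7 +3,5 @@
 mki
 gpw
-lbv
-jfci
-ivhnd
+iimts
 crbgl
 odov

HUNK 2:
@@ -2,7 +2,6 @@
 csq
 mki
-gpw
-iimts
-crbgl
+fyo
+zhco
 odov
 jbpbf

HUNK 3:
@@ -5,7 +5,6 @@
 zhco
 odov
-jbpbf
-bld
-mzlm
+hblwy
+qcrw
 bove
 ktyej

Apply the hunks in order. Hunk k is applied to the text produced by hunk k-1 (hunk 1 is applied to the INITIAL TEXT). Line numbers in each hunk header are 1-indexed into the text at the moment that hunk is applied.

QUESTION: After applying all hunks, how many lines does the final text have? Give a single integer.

Hunk 1: at line 3 remove [lbv,jfci,ivhnd] add [iimts] -> 12 lines: hgoxa csq mki gpw iimts crbgl odov jbpbf bld mzlm bove ktyej
Hunk 2: at line 2 remove [gpw,iimts,crbgl] add [fyo,zhco] -> 11 lines: hgoxa csq mki fyo zhco odov jbpbf bld mzlm bove ktyej
Hunk 3: at line 5 remove [jbpbf,bld,mzlm] add [hblwy,qcrw] -> 10 lines: hgoxa csq mki fyo zhco odov hblwy qcrw bove ktyej
Final line count: 10

Answer: 10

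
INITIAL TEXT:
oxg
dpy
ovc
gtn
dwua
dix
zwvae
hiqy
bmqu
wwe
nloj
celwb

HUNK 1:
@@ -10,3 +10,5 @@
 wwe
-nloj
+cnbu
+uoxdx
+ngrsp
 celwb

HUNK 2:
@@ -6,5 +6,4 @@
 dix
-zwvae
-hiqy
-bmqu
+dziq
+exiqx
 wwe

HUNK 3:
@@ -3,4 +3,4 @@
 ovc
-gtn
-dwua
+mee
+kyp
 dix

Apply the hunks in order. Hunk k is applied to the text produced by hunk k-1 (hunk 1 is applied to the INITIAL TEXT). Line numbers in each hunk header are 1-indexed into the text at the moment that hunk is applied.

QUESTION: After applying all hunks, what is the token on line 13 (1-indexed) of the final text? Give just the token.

Answer: celwb

Derivation:
Hunk 1: at line 10 remove [nloj] add [cnbu,uoxdx,ngrsp] -> 14 lines: oxg dpy ovc gtn dwua dix zwvae hiqy bmqu wwe cnbu uoxdx ngrsp celwb
Hunk 2: at line 6 remove [zwvae,hiqy,bmqu] add [dziq,exiqx] -> 13 lines: oxg dpy ovc gtn dwua dix dziq exiqx wwe cnbu uoxdx ngrsp celwb
Hunk 3: at line 3 remove [gtn,dwua] add [mee,kyp] -> 13 lines: oxg dpy ovc mee kyp dix dziq exiqx wwe cnbu uoxdx ngrsp celwb
Final line 13: celwb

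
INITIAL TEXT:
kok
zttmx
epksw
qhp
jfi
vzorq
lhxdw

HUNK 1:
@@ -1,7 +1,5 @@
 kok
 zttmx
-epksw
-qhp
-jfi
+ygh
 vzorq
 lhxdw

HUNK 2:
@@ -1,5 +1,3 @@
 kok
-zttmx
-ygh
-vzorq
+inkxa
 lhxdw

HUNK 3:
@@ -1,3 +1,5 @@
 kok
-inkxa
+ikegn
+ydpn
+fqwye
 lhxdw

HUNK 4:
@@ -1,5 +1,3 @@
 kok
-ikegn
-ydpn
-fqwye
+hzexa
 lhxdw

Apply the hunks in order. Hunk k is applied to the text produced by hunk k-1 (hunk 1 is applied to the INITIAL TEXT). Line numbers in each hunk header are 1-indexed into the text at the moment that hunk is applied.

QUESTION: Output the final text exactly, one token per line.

Hunk 1: at line 1 remove [epksw,qhp,jfi] add [ygh] -> 5 lines: kok zttmx ygh vzorq lhxdw
Hunk 2: at line 1 remove [zttmx,ygh,vzorq] add [inkxa] -> 3 lines: kok inkxa lhxdw
Hunk 3: at line 1 remove [inkxa] add [ikegn,ydpn,fqwye] -> 5 lines: kok ikegn ydpn fqwye lhxdw
Hunk 4: at line 1 remove [ikegn,ydpn,fqwye] add [hzexa] -> 3 lines: kok hzexa lhxdw

Answer: kok
hzexa
lhxdw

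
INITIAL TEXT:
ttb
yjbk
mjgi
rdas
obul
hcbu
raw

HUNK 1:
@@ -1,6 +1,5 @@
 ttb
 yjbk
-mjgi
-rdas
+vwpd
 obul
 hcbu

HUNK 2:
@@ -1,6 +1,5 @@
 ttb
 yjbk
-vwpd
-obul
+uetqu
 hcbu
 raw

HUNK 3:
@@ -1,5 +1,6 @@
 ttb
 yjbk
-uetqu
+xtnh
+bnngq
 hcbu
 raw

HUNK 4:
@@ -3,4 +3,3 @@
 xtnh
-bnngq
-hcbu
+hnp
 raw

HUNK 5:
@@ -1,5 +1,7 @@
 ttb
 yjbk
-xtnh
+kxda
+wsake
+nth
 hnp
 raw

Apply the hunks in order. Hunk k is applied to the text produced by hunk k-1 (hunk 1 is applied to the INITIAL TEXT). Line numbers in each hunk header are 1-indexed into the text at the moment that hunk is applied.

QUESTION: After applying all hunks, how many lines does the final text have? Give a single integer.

Answer: 7

Derivation:
Hunk 1: at line 1 remove [mjgi,rdas] add [vwpd] -> 6 lines: ttb yjbk vwpd obul hcbu raw
Hunk 2: at line 1 remove [vwpd,obul] add [uetqu] -> 5 lines: ttb yjbk uetqu hcbu raw
Hunk 3: at line 1 remove [uetqu] add [xtnh,bnngq] -> 6 lines: ttb yjbk xtnh bnngq hcbu raw
Hunk 4: at line 3 remove [bnngq,hcbu] add [hnp] -> 5 lines: ttb yjbk xtnh hnp raw
Hunk 5: at line 1 remove [xtnh] add [kxda,wsake,nth] -> 7 lines: ttb yjbk kxda wsake nth hnp raw
Final line count: 7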